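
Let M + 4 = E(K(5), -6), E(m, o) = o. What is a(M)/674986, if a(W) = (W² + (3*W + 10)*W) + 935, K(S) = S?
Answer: 95/51922 ≈ 0.0018297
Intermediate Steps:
M = -10 (M = -4 - 6 = -10)
a(W) = 935 + W² + W*(10 + 3*W) (a(W) = (W² + (10 + 3*W)*W) + 935 = (W² + W*(10 + 3*W)) + 935 = 935 + W² + W*(10 + 3*W))
a(M)/674986 = (935 + 4*(-10)² + 10*(-10))/674986 = (935 + 4*100 - 100)*(1/674986) = (935 + 400 - 100)*(1/674986) = 1235*(1/674986) = 95/51922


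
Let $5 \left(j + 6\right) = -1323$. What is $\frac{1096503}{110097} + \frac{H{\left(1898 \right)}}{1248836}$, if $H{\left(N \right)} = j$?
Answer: $\frac{2282204380433}{229155161820} \approx 9.9592$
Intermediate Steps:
$j = - \frac{1353}{5}$ ($j = -6 + \frac{1}{5} \left(-1323\right) = -6 - \frac{1323}{5} = - \frac{1353}{5} \approx -270.6$)
$H{\left(N \right)} = - \frac{1353}{5}$
$\frac{1096503}{110097} + \frac{H{\left(1898 \right)}}{1248836} = \frac{1096503}{110097} - \frac{1353}{5 \cdot 1248836} = 1096503 \cdot \frac{1}{110097} - \frac{1353}{6244180} = \frac{365501}{36699} - \frac{1353}{6244180} = \frac{2282204380433}{229155161820}$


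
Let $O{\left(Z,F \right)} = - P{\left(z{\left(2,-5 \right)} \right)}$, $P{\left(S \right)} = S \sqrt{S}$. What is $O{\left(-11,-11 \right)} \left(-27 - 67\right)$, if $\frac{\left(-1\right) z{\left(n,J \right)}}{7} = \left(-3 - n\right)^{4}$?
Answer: $- 10281250 i \sqrt{7} \approx - 2.7202 \cdot 10^{7} i$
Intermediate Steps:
$z{\left(n,J \right)} = - 7 \left(-3 - n\right)^{4}$
$P{\left(S \right)} = S^{\frac{3}{2}}$
$O{\left(Z,F \right)} = 109375 i \sqrt{7}$ ($O{\left(Z,F \right)} = - \left(- 7 \left(3 + 2\right)^{4}\right)^{\frac{3}{2}} = - \left(- 7 \cdot 5^{4}\right)^{\frac{3}{2}} = - \left(\left(-7\right) 625\right)^{\frac{3}{2}} = - \left(-4375\right)^{\frac{3}{2}} = - \left(-109375\right) i \sqrt{7} = 109375 i \sqrt{7}$)
$O{\left(-11,-11 \right)} \left(-27 - 67\right) = 109375 i \sqrt{7} \left(-27 - 67\right) = 109375 i \sqrt{7} \left(-94\right) = - 10281250 i \sqrt{7}$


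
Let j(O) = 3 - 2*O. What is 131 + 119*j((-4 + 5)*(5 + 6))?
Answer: -2130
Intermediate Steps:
131 + 119*j((-4 + 5)*(5 + 6)) = 131 + 119*(3 - 2*(-4 + 5)*(5 + 6)) = 131 + 119*(3 - 2*11) = 131 + 119*(3 - 22) = 131 + 119*(-19) = 131 - 2261 = -2130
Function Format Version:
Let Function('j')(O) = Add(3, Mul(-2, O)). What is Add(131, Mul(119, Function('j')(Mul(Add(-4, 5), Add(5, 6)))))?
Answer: -2130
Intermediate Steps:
Add(131, Mul(119, Function('j')(Mul(Add(-4, 5), Add(5, 6))))) = Add(131, Mul(119, Add(3, Mul(-2, Mul(Add(-4, 5), Add(5, 6)))))) = Add(131, Mul(119, Add(3, Mul(-2, Mul(1, 11))))) = Add(131, Mul(119, Add(3, Mul(-2, 11)))) = Add(131, Mul(119, Add(3, -22))) = Add(131, Mul(119, -19)) = Add(131, -2261) = -2130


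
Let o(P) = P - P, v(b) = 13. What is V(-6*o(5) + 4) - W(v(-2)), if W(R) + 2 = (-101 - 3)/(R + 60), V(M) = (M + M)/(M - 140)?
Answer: 4177/1241 ≈ 3.3658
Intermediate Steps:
o(P) = 0
V(M) = 2*M/(-140 + M) (V(M) = (2*M)/(-140 + M) = 2*M/(-140 + M))
W(R) = -2 - 104/(60 + R) (W(R) = -2 + (-101 - 3)/(R + 60) = -2 - 104/(60 + R))
V(-6*o(5) + 4) - W(v(-2)) = 2*(-6*0 + 4)/(-140 + (-6*0 + 4)) - 2*(-112 - 1*13)/(60 + 13) = 2*(0 + 4)/(-140 + (0 + 4)) - 2*(-112 - 13)/73 = 2*4/(-140 + 4) - 2*(-125)/73 = 2*4/(-136) - 1*(-250/73) = 2*4*(-1/136) + 250/73 = -1/17 + 250/73 = 4177/1241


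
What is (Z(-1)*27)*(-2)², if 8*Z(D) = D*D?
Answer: 27/2 ≈ 13.500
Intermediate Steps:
Z(D) = D²/8 (Z(D) = (D*D)/8 = D²/8)
(Z(-1)*27)*(-2)² = (((⅛)*(-1)²)*27)*(-2)² = (((⅛)*1)*27)*4 = ((⅛)*27)*4 = (27/8)*4 = 27/2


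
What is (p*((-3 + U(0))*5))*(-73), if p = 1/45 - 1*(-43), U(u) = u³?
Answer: 141328/3 ≈ 47109.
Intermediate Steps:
p = 1936/45 (p = 1/45 + 43 = 1936/45 ≈ 43.022)
(p*((-3 + U(0))*5))*(-73) = (1936*((-3 + 0³)*5)/45)*(-73) = (1936*((-3 + 0)*5)/45)*(-73) = (1936*(-3*5)/45)*(-73) = ((1936/45)*(-15))*(-73) = -1936/3*(-73) = 141328/3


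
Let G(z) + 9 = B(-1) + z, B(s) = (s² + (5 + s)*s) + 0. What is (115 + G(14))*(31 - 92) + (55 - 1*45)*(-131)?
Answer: -8447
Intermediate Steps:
B(s) = s² + s*(5 + s) (B(s) = (s² + s*(5 + s)) + 0 = s² + s*(5 + s))
G(z) = -12 + z (G(z) = -9 + (-(5 + 2*(-1)) + z) = -9 + (-(5 - 2) + z) = -9 + (-1*3 + z) = -9 + (-3 + z) = -12 + z)
(115 + G(14))*(31 - 92) + (55 - 1*45)*(-131) = (115 + (-12 + 14))*(31 - 92) + (55 - 1*45)*(-131) = (115 + 2)*(-61) + (55 - 45)*(-131) = 117*(-61) + 10*(-131) = -7137 - 1310 = -8447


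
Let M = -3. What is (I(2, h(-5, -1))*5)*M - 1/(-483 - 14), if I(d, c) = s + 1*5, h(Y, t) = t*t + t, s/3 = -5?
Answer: 74551/497 ≈ 150.00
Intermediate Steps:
s = -15 (s = 3*(-5) = -15)
h(Y, t) = t + t² (h(Y, t) = t² + t = t + t²)
I(d, c) = -10 (I(d, c) = -15 + 1*5 = -15 + 5 = -10)
(I(2, h(-5, -1))*5)*M - 1/(-483 - 14) = -10*5*(-3) - 1/(-483 - 14) = -50*(-3) - 1/(-497) = 150 - 1*(-1/497) = 150 + 1/497 = 74551/497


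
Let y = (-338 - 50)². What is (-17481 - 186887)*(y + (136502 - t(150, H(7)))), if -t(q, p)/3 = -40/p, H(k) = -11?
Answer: -645317710368/11 ≈ -5.8665e+10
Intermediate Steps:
t(q, p) = 120/p (t(q, p) = -(-120)/p = 120/p)
y = 150544 (y = (-388)² = 150544)
(-17481 - 186887)*(y + (136502 - t(150, H(7)))) = (-17481 - 186887)*(150544 + (136502 - 120/(-11))) = -204368*(150544 + (136502 - 120*(-1)/11)) = -204368*(150544 + (136502 - 1*(-120/11))) = -204368*(150544 + (136502 + 120/11)) = -204368*(150544 + 1501642/11) = -204368*3157626/11 = -645317710368/11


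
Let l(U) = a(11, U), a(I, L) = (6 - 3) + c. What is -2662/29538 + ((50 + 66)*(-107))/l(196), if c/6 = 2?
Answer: -61110931/73845 ≈ -827.56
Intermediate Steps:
c = 12 (c = 6*2 = 12)
a(I, L) = 15 (a(I, L) = (6 - 3) + 12 = 3 + 12 = 15)
l(U) = 15
-2662/29538 + ((50 + 66)*(-107))/l(196) = -2662/29538 + ((50 + 66)*(-107))/15 = -2662*1/29538 + (116*(-107))*(1/15) = -1331/14769 - 12412*1/15 = -1331/14769 - 12412/15 = -61110931/73845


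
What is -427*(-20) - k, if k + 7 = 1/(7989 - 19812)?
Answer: 101051182/11823 ≈ 8547.0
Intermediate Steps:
k = -82762/11823 (k = -7 + 1/(7989 - 19812) = -7 + 1/(-11823) = -7 - 1/11823 = -82762/11823 ≈ -7.0001)
-427*(-20) - k = -427*(-20) - 1*(-82762/11823) = 8540 + 82762/11823 = 101051182/11823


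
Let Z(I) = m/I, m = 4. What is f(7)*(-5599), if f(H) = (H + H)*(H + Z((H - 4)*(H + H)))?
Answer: -1668502/3 ≈ -5.5617e+5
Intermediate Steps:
Z(I) = 4/I
f(H) = 2*H*(H + 2/(H*(-4 + H))) (f(H) = (H + H)*(H + 4/(((H - 4)*(H + H)))) = (2*H)*(H + 4/(((-4 + H)*(2*H)))) = (2*H)*(H + 4/((2*H*(-4 + H)))) = (2*H)*(H + 4*(1/(2*H*(-4 + H)))) = (2*H)*(H + 2/(H*(-4 + H))) = 2*H*(H + 2/(H*(-4 + H))))
f(7)*(-5599) = (2*(2 + 7²*(-4 + 7))/(-4 + 7))*(-5599) = (2*(2 + 49*3)/3)*(-5599) = (2*(⅓)*(2 + 147))*(-5599) = (2*(⅓)*149)*(-5599) = (298/3)*(-5599) = -1668502/3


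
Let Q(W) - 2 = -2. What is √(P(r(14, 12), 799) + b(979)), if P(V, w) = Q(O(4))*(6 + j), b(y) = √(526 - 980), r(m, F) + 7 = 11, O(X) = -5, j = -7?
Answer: 454^(¼)*√I ≈ 3.264 + 3.264*I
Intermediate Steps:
Q(W) = 0 (Q(W) = 2 - 2 = 0)
r(m, F) = 4 (r(m, F) = -7 + 11 = 4)
b(y) = I*√454 (b(y) = √(-454) = I*√454)
P(V, w) = 0 (P(V, w) = 0*(6 - 7) = 0*(-1) = 0)
√(P(r(14, 12), 799) + b(979)) = √(0 + I*√454) = √(I*√454) = 454^(¼)*√I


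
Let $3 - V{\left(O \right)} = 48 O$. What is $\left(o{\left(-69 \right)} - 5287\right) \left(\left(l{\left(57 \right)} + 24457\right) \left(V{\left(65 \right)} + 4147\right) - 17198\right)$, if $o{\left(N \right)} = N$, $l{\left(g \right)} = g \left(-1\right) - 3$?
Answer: $-134498329472$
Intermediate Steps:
$l{\left(g \right)} = -3 - g$ ($l{\left(g \right)} = - g - 3 = -3 - g$)
$V{\left(O \right)} = 3 - 48 O$
$\left(o{\left(-69 \right)} - 5287\right) \left(\left(l{\left(57 \right)} + 24457\right) \left(V{\left(65 \right)} + 4147\right) - 17198\right) = \left(-69 - 5287\right) \left(\left(\left(-3 - 57\right) + 24457\right) \left(\left(3 - 3120\right) + 4147\right) - 17198\right) = - 5356 \left(\left(\left(-3 - 57\right) + 24457\right) \left(\left(3 - 3120\right) + 4147\right) - 17198\right) = - 5356 \left(\left(-60 + 24457\right) \left(-3117 + 4147\right) - 17198\right) = - 5356 \left(24397 \cdot 1030 - 17198\right) = - 5356 \left(25128910 - 17198\right) = \left(-5356\right) 25111712 = -134498329472$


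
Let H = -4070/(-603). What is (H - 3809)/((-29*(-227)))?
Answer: -2292757/3969549 ≈ -0.57759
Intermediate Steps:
H = 4070/603 (H = -4070*(-1/603) = 4070/603 ≈ 6.7496)
(H - 3809)/((-29*(-227))) = (4070/603 - 3809)/((-29*(-227))) = -2292757/603/6583 = -2292757/603*1/6583 = -2292757/3969549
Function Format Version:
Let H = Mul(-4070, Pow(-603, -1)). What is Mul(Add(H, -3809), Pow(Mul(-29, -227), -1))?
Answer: Rational(-2292757, 3969549) ≈ -0.57759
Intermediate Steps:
H = Rational(4070, 603) (H = Mul(-4070, Rational(-1, 603)) = Rational(4070, 603) ≈ 6.7496)
Mul(Add(H, -3809), Pow(Mul(-29, -227), -1)) = Mul(Add(Rational(4070, 603), -3809), Pow(Mul(-29, -227), -1)) = Mul(Rational(-2292757, 603), Pow(6583, -1)) = Mul(Rational(-2292757, 603), Rational(1, 6583)) = Rational(-2292757, 3969549)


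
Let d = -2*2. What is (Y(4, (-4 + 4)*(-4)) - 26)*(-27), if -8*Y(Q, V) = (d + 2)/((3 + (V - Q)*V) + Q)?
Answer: 19629/28 ≈ 701.04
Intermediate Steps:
d = -4
Y(Q, V) = 1/(4*(3 + Q + V*(V - Q))) (Y(Q, V) = -(-4 + 2)/(8*((3 + (V - Q)*V) + Q)) = -(-1)/(4*((3 + V*(V - Q)) + Q)) = -(-1)/(4*(3 + Q + V*(V - Q))) = 1/(4*(3 + Q + V*(V - Q))))
(Y(4, (-4 + 4)*(-4)) - 26)*(-27) = (1/(4*(3 + 4 + ((-4 + 4)*(-4))² - 1*4*(-4 + 4)*(-4))) - 26)*(-27) = (1/(4*(3 + 4 + (0*(-4))² - 1*4*0*(-4))) - 26)*(-27) = (1/(4*(3 + 4 + 0² - 1*4*0)) - 26)*(-27) = (1/(4*(3 + 4 + 0 + 0)) - 26)*(-27) = ((¼)/7 - 26)*(-27) = ((¼)*(⅐) - 26)*(-27) = (1/28 - 26)*(-27) = -727/28*(-27) = 19629/28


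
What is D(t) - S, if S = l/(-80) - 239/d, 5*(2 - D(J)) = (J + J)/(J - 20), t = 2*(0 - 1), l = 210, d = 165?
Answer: 7969/1320 ≈ 6.0371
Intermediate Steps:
t = -2 (t = 2*(-1) = -2)
D(J) = 2 - 2*J/(5*(-20 + J)) (D(J) = 2 - (J + J)/(5*(J - 20)) = 2 - 2*J/(5*(-20 + J)))
S = -5377/1320 (S = 210/(-80) - 239/165 = 210*(-1/80) - 239*1/165 = -21/8 - 239/165 = -5377/1320 ≈ -4.0735)
D(t) - S = 8*(-25 - 2)/(5*(-20 - 2)) - 1*(-5377/1320) = (8/5)*(-27)/(-22) + 5377/1320 = (8/5)*(-1/22)*(-27) + 5377/1320 = 108/55 + 5377/1320 = 7969/1320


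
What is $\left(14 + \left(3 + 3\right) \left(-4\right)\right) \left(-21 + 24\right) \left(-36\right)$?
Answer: $1080$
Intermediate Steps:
$\left(14 + \left(3 + 3\right) \left(-4\right)\right) \left(-21 + 24\right) \left(-36\right) = \left(14 + 6 \left(-4\right)\right) 3 \left(-36\right) = \left(14 - 24\right) 3 \left(-36\right) = \left(-10\right) 3 \left(-36\right) = \left(-30\right) \left(-36\right) = 1080$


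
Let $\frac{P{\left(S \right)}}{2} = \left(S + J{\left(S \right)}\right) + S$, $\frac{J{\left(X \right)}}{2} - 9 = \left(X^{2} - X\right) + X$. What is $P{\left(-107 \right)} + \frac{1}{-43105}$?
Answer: $\frac{1957139419}{43105} \approx 45404.0$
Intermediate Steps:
$J{\left(X \right)} = 18 + 2 X^{2}$ ($J{\left(X \right)} = 18 + 2 \left(\left(X^{2} - X\right) + X\right) = 18 + 2 X^{2}$)
$P{\left(S \right)} = 36 + 4 S + 4 S^{2}$ ($P{\left(S \right)} = 2 \left(\left(S + \left(18 + 2 S^{2}\right)\right) + S\right) = 2 \left(\left(18 + S + 2 S^{2}\right) + S\right) = 2 \left(18 + 2 S + 2 S^{2}\right) = 36 + 4 S + 4 S^{2}$)
$P{\left(-107 \right)} + \frac{1}{-43105} = \left(36 + 4 \left(-107\right) + 4 \left(-107\right)^{2}\right) + \frac{1}{-43105} = \left(36 - 428 + 4 \cdot 11449\right) - \frac{1}{43105} = \left(36 - 428 + 45796\right) - \frac{1}{43105} = 45404 - \frac{1}{43105} = \frac{1957139419}{43105}$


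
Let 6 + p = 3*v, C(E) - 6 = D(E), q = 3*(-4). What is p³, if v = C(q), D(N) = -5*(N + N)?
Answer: 51478848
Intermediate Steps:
q = -12
D(N) = -10*N
C(E) = 6 - 10*E
v = 126 (v = 6 - 10*(-12) = 6 + 120 = 126)
p = 372 (p = -6 + 3*126 = -6 + 378 = 372)
p³ = 372³ = 51478848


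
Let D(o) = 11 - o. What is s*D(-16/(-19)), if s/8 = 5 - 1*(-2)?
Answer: 10808/19 ≈ 568.84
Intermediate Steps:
s = 56 (s = 8*(5 - 1*(-2)) = 8*(5 + 2) = 8*7 = 56)
s*D(-16/(-19)) = 56*(11 - (-16)/(-19)) = 56*(11 - (-16)*(-1)/19) = 56*(11 - 1*16/19) = 56*(11 - 16/19) = 56*(193/19) = 10808/19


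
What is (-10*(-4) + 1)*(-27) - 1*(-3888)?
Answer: 2781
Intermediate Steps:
(-10*(-4) + 1)*(-27) - 1*(-3888) = (40 + 1)*(-27) + 3888 = 41*(-27) + 3888 = -1107 + 3888 = 2781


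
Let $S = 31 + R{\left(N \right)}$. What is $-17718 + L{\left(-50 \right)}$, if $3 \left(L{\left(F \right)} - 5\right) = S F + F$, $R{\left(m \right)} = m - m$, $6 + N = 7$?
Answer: $- \frac{54739}{3} \approx -18246.0$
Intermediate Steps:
$N = 1$ ($N = -6 + 7 = 1$)
$R{\left(m \right)} = 0$
$S = 31$ ($S = 31 + 0 = 31$)
$L{\left(F \right)} = 5 + \frac{32 F}{3}$ ($L{\left(F \right)} = 5 + \frac{31 F + F}{3} = 5 + \frac{32 F}{3}$)
$-17718 + L{\left(-50 \right)} = -17718 + \left(5 + \frac{32}{3} \left(-50\right)\right) = -17718 + \left(5 - \frac{1600}{3}\right) = -17718 - \frac{1585}{3} = - \frac{54739}{3}$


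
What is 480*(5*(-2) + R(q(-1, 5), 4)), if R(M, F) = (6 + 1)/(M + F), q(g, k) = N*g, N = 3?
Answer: -1440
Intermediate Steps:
q(g, k) = 3*g
R(M, F) = 7/(F + M)
480*(5*(-2) + R(q(-1, 5), 4)) = 480*(5*(-2) + 7/(4 + 3*(-1))) = 480*(-10 + 7/(4 - 3)) = 480*(-10 + 7/1) = 480*(-10 + 7*1) = 480*(-10 + 7) = 480*(-3) = -1440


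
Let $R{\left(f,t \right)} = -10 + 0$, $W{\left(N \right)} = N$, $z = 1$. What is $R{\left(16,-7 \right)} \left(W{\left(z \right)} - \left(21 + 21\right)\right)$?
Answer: $410$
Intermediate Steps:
$R{\left(f,t \right)} = -10$
$R{\left(16,-7 \right)} \left(W{\left(z \right)} - \left(21 + 21\right)\right) = - 10 \left(1 - \left(21 + 21\right)\right) = - 10 \left(1 - 42\right) = \left(-10\right) \left(-41\right) = 410$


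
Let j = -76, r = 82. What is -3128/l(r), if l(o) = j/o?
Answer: 64124/19 ≈ 3374.9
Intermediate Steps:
l(o) = -76/o
-3128/l(r) = -3128/((-76/82)) = -3128/((-76*1/82)) = -3128/(-38/41) = -3128*(-41/38) = 64124/19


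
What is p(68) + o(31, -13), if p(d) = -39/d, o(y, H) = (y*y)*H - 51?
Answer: -853031/68 ≈ -12545.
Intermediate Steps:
o(y, H) = -51 + H*y**2 (o(y, H) = y**2*H - 51 = H*y**2 - 51 = -51 + H*y**2)
p(68) + o(31, -13) = -39/68 + (-51 - 13*31**2) = -39*1/68 + (-51 - 13*961) = -39/68 + (-51 - 12493) = -39/68 - 12544 = -853031/68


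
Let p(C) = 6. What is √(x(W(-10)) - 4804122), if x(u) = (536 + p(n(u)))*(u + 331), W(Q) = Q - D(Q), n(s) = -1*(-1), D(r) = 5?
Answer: 5*I*√185314 ≈ 2152.4*I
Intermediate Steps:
n(s) = 1
W(Q) = -5 + Q (W(Q) = Q - 1*5 = Q - 5 = -5 + Q)
x(u) = 179402 + 542*u (x(u) = (536 + 6)*(u + 331) = 542*(331 + u) = 179402 + 542*u)
√(x(W(-10)) - 4804122) = √((179402 + 542*(-5 - 10)) - 4804122) = √((179402 + 542*(-15)) - 4804122) = √((179402 - 8130) - 4804122) = √(171272 - 4804122) = √(-4632850) = 5*I*√185314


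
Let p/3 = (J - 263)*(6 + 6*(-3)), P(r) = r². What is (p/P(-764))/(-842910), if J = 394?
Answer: 393/41000266280 ≈ 9.5853e-9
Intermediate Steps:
p = -4716 (p = 3*((394 - 263)*(6 + 6*(-3))) = 3*(131*(6 - 18)) = 3*(131*(-12)) = 3*(-1572) = -4716)
(p/P(-764))/(-842910) = -4716/((-764)²)/(-842910) = -4716/583696*(-1/842910) = -4716*1/583696*(-1/842910) = -1179/145924*(-1/842910) = 393/41000266280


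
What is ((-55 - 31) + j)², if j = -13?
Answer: 9801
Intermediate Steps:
((-55 - 31) + j)² = ((-55 - 31) - 13)² = (-86 - 13)² = (-99)² = 9801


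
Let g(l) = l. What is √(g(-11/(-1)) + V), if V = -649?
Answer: I*√638 ≈ 25.259*I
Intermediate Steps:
√(g(-11/(-1)) + V) = √(-11/(-1) - 649) = √(-11*(-1) - 649) = √(11 - 649) = √(-638) = I*√638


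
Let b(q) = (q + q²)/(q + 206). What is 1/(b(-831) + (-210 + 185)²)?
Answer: -125/59821 ≈ -0.0020896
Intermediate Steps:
b(q) = (q + q²)/(206 + q)
1/(b(-831) + (-210 + 185)²) = 1/(-831*(1 - 831)/(206 - 831) + (-210 + 185)²) = 1/(-831*(-830)/(-625) + (-25)²) = 1/(-831*(-1/625)*(-830) + 625) = 1/(-137946/125 + 625) = 1/(-59821/125) = -125/59821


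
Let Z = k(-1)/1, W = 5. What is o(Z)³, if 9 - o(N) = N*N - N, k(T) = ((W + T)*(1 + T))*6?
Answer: 729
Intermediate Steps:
k(T) = 6*(1 + T)*(5 + T) (k(T) = ((5 + T)*(1 + T))*6 = ((1 + T)*(5 + T))*6 = 6*(1 + T)*(5 + T))
Z = 0 (Z = (30 + 6*(-1)² + 36*(-1))/1 = (30 + 6*1 - 36)*1 = (30 + 6 - 36)*1 = 0*1 = 0)
o(N) = 9 + N - N² (o(N) = 9 - (N*N - N) = 9 - (N² - N) = 9 + (N - N²) = 9 + N - N²)
o(Z)³ = (9 + 0 - 1*0²)³ = (9 + 0 - 1*0)³ = (9 + 0 + 0)³ = 9³ = 729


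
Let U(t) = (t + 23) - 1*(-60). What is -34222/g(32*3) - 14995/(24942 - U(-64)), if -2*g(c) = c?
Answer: 426097573/598152 ≈ 712.36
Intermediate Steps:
U(t) = 83 + t (U(t) = (23 + t) + 60 = 83 + t)
g(c) = -c/2
-34222/g(32*3) - 14995/(24942 - U(-64)) = -34222/((-16*3)) - 14995/(24942 - (83 - 64)) = -34222/((-½*96)) - 14995/(24942 - 1*19) = -34222/(-48) - 14995/(24942 - 19) = -34222*(-1/48) - 14995/24923 = 17111/24 - 14995*1/24923 = 17111/24 - 14995/24923 = 426097573/598152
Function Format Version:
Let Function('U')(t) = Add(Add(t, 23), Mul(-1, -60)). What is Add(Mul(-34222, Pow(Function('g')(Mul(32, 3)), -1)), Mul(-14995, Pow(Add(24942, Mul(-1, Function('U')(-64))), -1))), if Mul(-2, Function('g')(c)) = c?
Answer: Rational(426097573, 598152) ≈ 712.36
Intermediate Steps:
Function('U')(t) = Add(83, t) (Function('U')(t) = Add(Add(23, t), 60) = Add(83, t))
Function('g')(c) = Mul(Rational(-1, 2), c)
Add(Mul(-34222, Pow(Function('g')(Mul(32, 3)), -1)), Mul(-14995, Pow(Add(24942, Mul(-1, Function('U')(-64))), -1))) = Add(Mul(-34222, Pow(Mul(Rational(-1, 2), Mul(32, 3)), -1)), Mul(-14995, Pow(Add(24942, Mul(-1, Add(83, -64))), -1))) = Add(Mul(-34222, Pow(Mul(Rational(-1, 2), 96), -1)), Mul(-14995, Pow(Add(24942, Mul(-1, 19)), -1))) = Add(Mul(-34222, Pow(-48, -1)), Mul(-14995, Pow(Add(24942, -19), -1))) = Add(Mul(-34222, Rational(-1, 48)), Mul(-14995, Pow(24923, -1))) = Add(Rational(17111, 24), Mul(-14995, Rational(1, 24923))) = Add(Rational(17111, 24), Rational(-14995, 24923)) = Rational(426097573, 598152)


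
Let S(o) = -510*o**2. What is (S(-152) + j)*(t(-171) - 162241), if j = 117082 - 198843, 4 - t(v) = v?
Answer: 1922880838866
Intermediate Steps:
t(v) = 4 - v
j = -81761
(S(-152) + j)*(t(-171) - 162241) = (-510*(-152)**2 - 81761)*((4 - 1*(-171)) - 162241) = (-510*23104 - 81761)*((4 + 171) - 162241) = (-11783040 - 81761)*(175 - 162241) = -11864801*(-162066) = 1922880838866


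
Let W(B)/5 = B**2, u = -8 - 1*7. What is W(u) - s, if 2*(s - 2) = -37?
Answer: 2283/2 ≈ 1141.5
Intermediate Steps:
s = -33/2 (s = 2 + (1/2)*(-37) = 2 - 37/2 = -33/2 ≈ -16.500)
u = -15 (u = -8 - 7 = -15)
W(B) = 5*B**2
W(u) - s = 5*(-15)**2 - 1*(-33/2) = 5*225 + 33/2 = 1125 + 33/2 = 2283/2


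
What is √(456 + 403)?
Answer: √859 ≈ 29.309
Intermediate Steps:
√(456 + 403) = √859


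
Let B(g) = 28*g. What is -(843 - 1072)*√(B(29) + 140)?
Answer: 458*√238 ≈ 7065.7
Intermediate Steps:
-(843 - 1072)*√(B(29) + 140) = -(843 - 1072)*√(28*29 + 140) = -(-229)*√(812 + 140) = -(-229)*√952 = -(-229)*2*√238 = -(-458)*√238 = 458*√238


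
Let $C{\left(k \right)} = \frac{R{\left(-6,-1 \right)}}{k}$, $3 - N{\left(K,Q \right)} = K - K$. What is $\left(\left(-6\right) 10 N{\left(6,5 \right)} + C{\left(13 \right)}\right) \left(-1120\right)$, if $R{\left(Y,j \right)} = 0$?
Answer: $201600$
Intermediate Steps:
$N{\left(K,Q \right)} = 3$ ($N{\left(K,Q \right)} = 3 - \left(K - K\right) = 3 - 0 = 3 + 0 = 3$)
$C{\left(k \right)} = 0$ ($C{\left(k \right)} = \frac{0}{k} = 0$)
$\left(\left(-6\right) 10 N{\left(6,5 \right)} + C{\left(13 \right)}\right) \left(-1120\right) = \left(\left(-6\right) 10 \cdot 3 + 0\right) \left(-1120\right) = \left(\left(-60\right) 3 + 0\right) \left(-1120\right) = \left(-180 + 0\right) \left(-1120\right) = \left(-180\right) \left(-1120\right) = 201600$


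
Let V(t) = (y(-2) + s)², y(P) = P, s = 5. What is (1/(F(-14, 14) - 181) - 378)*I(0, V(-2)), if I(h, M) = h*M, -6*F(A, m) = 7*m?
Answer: 0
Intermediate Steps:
F(A, m) = -7*m/6
V(t) = 9 (V(t) = (-2 + 5)² = 3² = 9)
I(h, M) = M*h
(1/(F(-14, 14) - 181) - 378)*I(0, V(-2)) = (1/(-7/6*14 - 181) - 378)*(9*0) = (1/(-49/3 - 181) - 378)*0 = (1/(-592/3) - 378)*0 = (-3/592 - 378)*0 = -223779/592*0 = 0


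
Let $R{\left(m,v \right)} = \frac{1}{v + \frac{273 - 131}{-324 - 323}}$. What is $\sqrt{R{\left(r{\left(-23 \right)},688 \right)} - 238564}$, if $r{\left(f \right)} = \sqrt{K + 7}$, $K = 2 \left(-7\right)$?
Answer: $\frac{i \sqrt{47240361888917186}}{444994} \approx 488.43 i$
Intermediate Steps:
$K = -14$
$r{\left(f \right)} = i \sqrt{7}$ ($r{\left(f \right)} = \sqrt{-14 + 7} = \sqrt{-7} = i \sqrt{7}$)
$R{\left(m,v \right)} = \frac{1}{- \frac{142}{647} + v}$ ($R{\left(m,v \right)} = \frac{1}{v + \frac{142}{-647}} = \frac{1}{v + 142 \left(- \frac{1}{647}\right)} = \frac{1}{v - \frac{142}{647}} = \frac{1}{- \frac{142}{647} + v}$)
$\sqrt{R{\left(r{\left(-23 \right)},688 \right)} - 238564} = \sqrt{\frac{647}{-142 + 647 \cdot 688} - 238564} = \sqrt{\frac{647}{-142 + 445136} - 238564} = \sqrt{\frac{647}{444994} - 238564} = \sqrt{- \frac{106159547969}{444994}} = \frac{i \sqrt{47240361888917186}}{444994}$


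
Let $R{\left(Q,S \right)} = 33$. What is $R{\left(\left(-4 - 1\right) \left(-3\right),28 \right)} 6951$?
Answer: $229383$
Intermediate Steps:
$R{\left(\left(-4 - 1\right) \left(-3\right),28 \right)} 6951 = 33 \cdot 6951 = 229383$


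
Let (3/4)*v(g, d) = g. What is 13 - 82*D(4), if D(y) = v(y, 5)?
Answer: -1273/3 ≈ -424.33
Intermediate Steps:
v(g, d) = 4*g/3
D(y) = 4*y/3
13 - 82*D(4) = 13 - 328*4/3 = 13 - 82*16/3 = 13 - 1312/3 = -1273/3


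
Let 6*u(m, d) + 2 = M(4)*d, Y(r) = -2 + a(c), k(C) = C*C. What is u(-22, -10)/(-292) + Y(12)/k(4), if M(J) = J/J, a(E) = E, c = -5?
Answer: -503/1168 ≈ -0.43065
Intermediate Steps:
k(C) = C**2
M(J) = 1
Y(r) = -7 (Y(r) = -2 - 5 = -7)
u(m, d) = -1/3 + d/6 (u(m, d) = -1/3 + (1*d)/6 = -1/3 + d/6)
u(-22, -10)/(-292) + Y(12)/k(4) = (-1/3 + (1/6)*(-10))/(-292) - 7/(4**2) = (-1/3 - 5/3)*(-1/292) - 7/16 = -2*(-1/292) - 7*1/16 = 1/146 - 7/16 = -503/1168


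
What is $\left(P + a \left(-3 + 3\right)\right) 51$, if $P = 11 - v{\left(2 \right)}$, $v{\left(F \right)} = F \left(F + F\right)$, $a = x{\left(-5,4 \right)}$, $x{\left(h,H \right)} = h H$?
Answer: $153$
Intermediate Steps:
$x{\left(h,H \right)} = H h$
$a = -20$ ($a = 4 \left(-5\right) = -20$)
$v{\left(F \right)} = 2 F^{2}$ ($v{\left(F \right)} = F 2 F = 2 F^{2}$)
$P = 3$ ($P = 11 - 2 \cdot 2^{2} = 11 - 2 \cdot 4 = 11 - 8 = 3$)
$\left(P + a \left(-3 + 3\right)\right) 51 = \left(3 - 20 \left(-3 + 3\right)\right) 51 = \left(3 - 0\right) 51 = \left(3 + 0\right) 51 = 3 \cdot 51 = 153$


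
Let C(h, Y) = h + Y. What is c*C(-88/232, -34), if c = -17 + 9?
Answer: 7976/29 ≈ 275.03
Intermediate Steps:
C(h, Y) = Y + h
c = -8
c*C(-88/232, -34) = -8*(-34 - 88/232) = -8*(-34 - 88*1/232) = -8*(-34 - 11/29) = -8*(-997/29) = 7976/29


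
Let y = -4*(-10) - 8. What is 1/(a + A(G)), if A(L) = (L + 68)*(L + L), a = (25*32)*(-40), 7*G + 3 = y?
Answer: -49/1538710 ≈ -3.1845e-5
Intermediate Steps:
y = 32 (y = 40 - 8 = 32)
G = 29/7 (G = -3/7 + (⅐)*32 = -3/7 + 32/7 = 29/7 ≈ 4.1429)
a = -32000 (a = 800*(-40) = -32000)
A(L) = 2*L*(68 + L) (A(L) = (68 + L)*(2*L) = 2*L*(68 + L))
1/(a + A(G)) = 1/(-32000 + 2*(29/7)*(68 + 29/7)) = 1/(-32000 + 2*(29/7)*(505/7)) = 1/(-32000 + 29290/49) = 1/(-1538710/49) = -49/1538710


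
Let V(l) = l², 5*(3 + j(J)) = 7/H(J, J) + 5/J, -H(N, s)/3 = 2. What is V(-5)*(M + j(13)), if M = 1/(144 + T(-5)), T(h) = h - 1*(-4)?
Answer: -67555/858 ≈ -78.735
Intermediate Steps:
H(N, s) = -6 (H(N, s) = -3*2 = -6)
j(J) = -97/30 + 1/J (j(J) = -3 + (7/(-6) + 5/J)/5 = -3 + (7*(-⅙) + 5/J)/5 = -3 + (-7/6 + 5/J)/5 = -3 + (-7/30 + 1/J) = -97/30 + 1/J)
T(h) = 4 + h (T(h) = h + 4 = 4 + h)
M = 1/143 (M = 1/(144 + (4 - 5)) = 1/(144 - 1) = 1/143 ≈ 0.0069930)
V(-5)*(M + j(13)) = (-5)²*(1/143 + (-97/30 + 1/13)) = 25*(1/143 + (-97/30 + 1/13)) = 25*(1/143 - 1231/390) = 25*(-13511/4290) = -67555/858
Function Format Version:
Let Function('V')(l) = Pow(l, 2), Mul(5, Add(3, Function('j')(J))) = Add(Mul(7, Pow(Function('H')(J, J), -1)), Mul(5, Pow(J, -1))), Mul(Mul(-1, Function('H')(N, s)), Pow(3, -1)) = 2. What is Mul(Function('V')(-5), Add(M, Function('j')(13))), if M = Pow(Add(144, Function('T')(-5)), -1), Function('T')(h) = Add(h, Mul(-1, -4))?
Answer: Rational(-67555, 858) ≈ -78.735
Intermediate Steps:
Function('H')(N, s) = -6 (Function('H')(N, s) = Mul(-3, 2) = -6)
Function('j')(J) = Add(Rational(-97, 30), Pow(J, -1)) (Function('j')(J) = Add(-3, Mul(Rational(1, 5), Add(Mul(7, Pow(-6, -1)), Mul(5, Pow(J, -1))))) = Add(-3, Mul(Rational(1, 5), Add(Mul(7, Rational(-1, 6)), Mul(5, Pow(J, -1))))) = Add(-3, Mul(Rational(1, 5), Add(Rational(-7, 6), Mul(5, Pow(J, -1))))) = Add(-3, Add(Rational(-7, 30), Pow(J, -1))) = Add(Rational(-97, 30), Pow(J, -1)))
Function('T')(h) = Add(4, h) (Function('T')(h) = Add(h, 4) = Add(4, h))
M = Rational(1, 143) (M = Pow(Add(144, Add(4, -5)), -1) = Pow(Add(144, -1), -1) = Pow(143, -1) = Rational(1, 143) ≈ 0.0069930)
Mul(Function('V')(-5), Add(M, Function('j')(13))) = Mul(Pow(-5, 2), Add(Rational(1, 143), Add(Rational(-97, 30), Pow(13, -1)))) = Mul(25, Add(Rational(1, 143), Add(Rational(-97, 30), Rational(1, 13)))) = Mul(25, Add(Rational(1, 143), Rational(-1231, 390))) = Mul(25, Rational(-13511, 4290)) = Rational(-67555, 858)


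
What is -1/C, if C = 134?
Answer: -1/134 ≈ -0.0074627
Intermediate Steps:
-1/C = -1/134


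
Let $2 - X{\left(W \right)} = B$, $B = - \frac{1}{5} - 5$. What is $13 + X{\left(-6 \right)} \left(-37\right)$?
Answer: $- \frac{1267}{5} \approx -253.4$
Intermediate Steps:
$B = - \frac{26}{5}$ ($B = \left(-1\right) \frac{1}{5} - 5 = - \frac{1}{5} - 5 = - \frac{26}{5} \approx -5.2$)
$X{\left(W \right)} = \frac{36}{5}$ ($X{\left(W \right)} = 2 - - \frac{26}{5} = 2 + \frac{26}{5} = \frac{36}{5}$)
$13 + X{\left(-6 \right)} \left(-37\right) = 13 + \frac{36}{5} \left(-37\right) = 13 - \frac{1332}{5} = - \frac{1267}{5}$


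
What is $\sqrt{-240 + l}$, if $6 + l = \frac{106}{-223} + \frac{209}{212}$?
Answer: $\frac{9 i \sqrt{1693438139}}{23638} \approx 15.668 i$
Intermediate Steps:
$l = - \frac{259521}{47276}$ ($l = -6 + \left(\frac{106}{-223} + \frac{209}{212}\right) = -6 + \left(106 \left(- \frac{1}{223}\right) + 209 \cdot \frac{1}{212}\right) = -6 + \left(- \frac{106}{223} + \frac{209}{212}\right) = -6 + \frac{24135}{47276} = - \frac{259521}{47276} \approx -5.4895$)
$\sqrt{-240 + l} = \sqrt{-240 - \frac{259521}{47276}} = \sqrt{- \frac{11605761}{47276}} = \frac{9 i \sqrt{1693438139}}{23638}$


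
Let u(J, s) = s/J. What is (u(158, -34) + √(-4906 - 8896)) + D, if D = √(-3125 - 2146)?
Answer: -17/79 + I*√5271 + I*√13802 ≈ -0.21519 + 190.08*I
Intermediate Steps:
D = I*√5271 (D = √(-5271) = I*√5271 ≈ 72.602*I)
(u(158, -34) + √(-4906 - 8896)) + D = (-34/158 + √(-4906 - 8896)) + I*√5271 = (-34*1/158 + √(-13802)) + I*√5271 = (-17/79 + I*√13802) + I*√5271 = -17/79 + I*√5271 + I*√13802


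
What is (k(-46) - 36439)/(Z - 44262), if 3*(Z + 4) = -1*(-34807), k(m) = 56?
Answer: 109149/97991 ≈ 1.1139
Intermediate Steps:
Z = 34795/3 (Z = -4 + (-1*(-34807))/3 = -4 + (⅓)*34807 = -4 + 34807/3 = 34795/3 ≈ 11598.)
(k(-46) - 36439)/(Z - 44262) = (56 - 36439)/(34795/3 - 44262) = -36383/(-97991/3) = -36383*(-3/97991) = 109149/97991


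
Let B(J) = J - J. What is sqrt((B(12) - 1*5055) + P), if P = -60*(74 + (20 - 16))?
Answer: I*sqrt(9735) ≈ 98.666*I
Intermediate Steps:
B(J) = 0
P = -4680 (P = -60*(74 + 4) = -60*78 = -4680)
sqrt((B(12) - 1*5055) + P) = sqrt((0 - 1*5055) - 4680) = sqrt((0 - 5055) - 4680) = sqrt(-5055 - 4680) = sqrt(-9735) = I*sqrt(9735)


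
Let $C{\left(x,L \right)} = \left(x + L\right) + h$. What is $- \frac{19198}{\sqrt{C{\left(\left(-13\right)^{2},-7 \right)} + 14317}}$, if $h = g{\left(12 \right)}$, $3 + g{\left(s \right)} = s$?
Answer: $- \frac{9599 \sqrt{3622}}{3622} \approx -159.5$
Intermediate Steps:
$g{\left(s \right)} = -3 + s$
$h = 9$ ($h = -3 + 12 = 9$)
$C{\left(x,L \right)} = 9 + L + x$ ($C{\left(x,L \right)} = \left(x + L\right) + 9 = \left(L + x\right) + 9 = 9 + L + x$)
$- \frac{19198}{\sqrt{C{\left(\left(-13\right)^{2},-7 \right)} + 14317}} = - \frac{19198}{\sqrt{\left(9 - 7 + \left(-13\right)^{2}\right) + 14317}} = - \frac{19198}{\sqrt{\left(9 - 7 + 169\right) + 14317}} = - \frac{19198}{\sqrt{171 + 14317}} = - \frac{19198}{\sqrt{14488}} = - \frac{19198}{2 \sqrt{3622}} = - 19198 \frac{\sqrt{3622}}{7244} = - \frac{9599 \sqrt{3622}}{3622}$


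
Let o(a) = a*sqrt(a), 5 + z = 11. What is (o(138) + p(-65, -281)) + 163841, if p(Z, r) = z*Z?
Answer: 163451 + 138*sqrt(138) ≈ 1.6507e+5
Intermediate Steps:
z = 6 (z = -5 + 11 = 6)
o(a) = a**(3/2)
p(Z, r) = 6*Z
(o(138) + p(-65, -281)) + 163841 = (138**(3/2) + 6*(-65)) + 163841 = (138*sqrt(138) - 390) + 163841 = (-390 + 138*sqrt(138)) + 163841 = 163451 + 138*sqrt(138)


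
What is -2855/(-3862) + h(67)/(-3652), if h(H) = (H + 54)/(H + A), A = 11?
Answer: 36945299/50005176 ≈ 0.73883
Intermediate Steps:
h(H) = (54 + H)/(11 + H) (h(H) = (H + 54)/(H + 11) = (54 + H)/(11 + H))
-2855/(-3862) + h(67)/(-3652) = -2855/(-3862) + ((54 + 67)/(11 + 67))/(-3652) = -2855*(-1/3862) + (121/78)*(-1/3652) = 2855/3862 + ((1/78)*121)*(-1/3652) = 2855/3862 + (121/78)*(-1/3652) = 2855/3862 - 11/25896 = 36945299/50005176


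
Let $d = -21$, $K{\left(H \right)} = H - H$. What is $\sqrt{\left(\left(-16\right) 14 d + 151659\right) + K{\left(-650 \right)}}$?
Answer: $\sqrt{156363} \approx 395.43$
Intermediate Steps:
$K{\left(H \right)} = 0$
$\sqrt{\left(\left(-16\right) 14 d + 151659\right) + K{\left(-650 \right)}} = \sqrt{\left(\left(-16\right) 14 \left(-21\right) + 151659\right) + 0} = \sqrt{\left(\left(-224\right) \left(-21\right) + 151659\right) + 0} = \sqrt{\left(4704 + 151659\right) + 0} = \sqrt{156363 + 0} = \sqrt{156363}$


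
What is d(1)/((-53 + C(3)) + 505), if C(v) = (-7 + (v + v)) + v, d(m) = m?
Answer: 1/454 ≈ 0.0022026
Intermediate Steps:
C(v) = -7 + 3*v (C(v) = (-7 + 2*v) + v = -7 + 3*v)
d(1)/((-53 + C(3)) + 505) = 1/((-53 + (-7 + 3*3)) + 505) = 1/((-53 + (-7 + 9)) + 505) = 1/((-53 + 2) + 505) = 1/(-51 + 505) = 1/454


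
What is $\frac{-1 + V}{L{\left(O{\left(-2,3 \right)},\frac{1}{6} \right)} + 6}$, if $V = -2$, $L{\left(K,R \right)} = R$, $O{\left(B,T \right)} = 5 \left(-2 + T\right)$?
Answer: $- \frac{18}{37} \approx -0.48649$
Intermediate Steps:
$O{\left(B,T \right)} = -10 + 5 T$
$\frac{-1 + V}{L{\left(O{\left(-2,3 \right)},\frac{1}{6} \right)} + 6} = \frac{-1 - 2}{\frac{1}{6} + 6} = \frac{1}{\frac{1}{6} + 6} \left(-3\right) = \frac{1}{\frac{37}{6}} \left(-3\right) = \frac{6}{37} \left(-3\right) = - \frac{18}{37}$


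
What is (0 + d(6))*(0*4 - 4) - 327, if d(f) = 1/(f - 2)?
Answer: -328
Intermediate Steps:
d(f) = 1/(-2 + f)
(0 + d(6))*(0*4 - 4) - 327 = (0 + 1/(-2 + 6))*(0*4 - 4) - 327 = (0 + 1/4)*(0 - 4) - 327 = (0 + ¼)*(-4) - 327 = (¼)*(-4) - 327 = -1 - 327 = -328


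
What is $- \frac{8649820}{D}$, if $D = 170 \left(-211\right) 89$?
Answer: $\frac{864982}{319243} \approx 2.7095$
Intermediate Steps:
$D = -3192430$ ($D = \left(-35870\right) 89 = -3192430$)
$- \frac{8649820}{D} = - \frac{8649820}{-3192430} = \left(-8649820\right) \left(- \frac{1}{3192430}\right) = \frac{864982}{319243}$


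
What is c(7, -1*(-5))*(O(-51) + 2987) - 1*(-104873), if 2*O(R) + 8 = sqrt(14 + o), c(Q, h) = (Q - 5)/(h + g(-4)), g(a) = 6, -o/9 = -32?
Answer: 1159569/11 + sqrt(302)/11 ≈ 1.0542e+5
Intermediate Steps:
o = 288 (o = -9*(-32) = 288)
c(Q, h) = (-5 + Q)/(6 + h) (c(Q, h) = (Q - 5)/(h + 6) = (-5 + Q)/(6 + h))
O(R) = -4 + sqrt(302)/2 (O(R) = -4 + sqrt(14 + 288)/2 = -4 + sqrt(302)/2)
c(7, -1*(-5))*(O(-51) + 2987) - 1*(-104873) = ((-5 + 7)/(6 - 1*(-5)))*((-4 + sqrt(302)/2) + 2987) - 1*(-104873) = (2/(6 + 5))*(2983 + sqrt(302)/2) + 104873 = (2/11)*(2983 + sqrt(302)/2) + 104873 = ((1/11)*2)*(2983 + sqrt(302)/2) + 104873 = 2*(2983 + sqrt(302)/2)/11 + 104873 = (5966/11 + sqrt(302)/11) + 104873 = 1159569/11 + sqrt(302)/11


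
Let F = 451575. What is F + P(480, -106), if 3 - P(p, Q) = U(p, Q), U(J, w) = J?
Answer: 451098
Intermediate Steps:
P(p, Q) = 3 - p
F + P(480, -106) = 451575 + (3 - 1*480) = 451575 + (3 - 480) = 451575 - 477 = 451098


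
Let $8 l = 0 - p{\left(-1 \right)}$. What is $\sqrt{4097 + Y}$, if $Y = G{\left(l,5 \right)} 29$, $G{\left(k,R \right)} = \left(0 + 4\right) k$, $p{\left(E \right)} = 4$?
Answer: $\sqrt{4039} \approx 63.553$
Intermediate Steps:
$l = - \frac{1}{2}$ ($l = \frac{0 - 4}{8} = \frac{1}{8} \left(-4\right) = - \frac{1}{2} \approx -0.5$)
$G{\left(k,R \right)} = 4 k$
$Y = -58$ ($Y = 4 \left(- \frac{1}{2}\right) 29 = \left(-2\right) 29 = -58$)
$\sqrt{4097 + Y} = \sqrt{4097 - 58} = \sqrt{4039}$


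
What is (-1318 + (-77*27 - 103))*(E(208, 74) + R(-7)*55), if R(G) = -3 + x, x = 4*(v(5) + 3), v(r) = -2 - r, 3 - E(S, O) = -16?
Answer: 3591000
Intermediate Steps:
E(S, O) = 19 (E(S, O) = 3 - 1*(-16) = 3 + 16 = 19)
x = -16 (x = 4*((-2 - 1*5) + 3) = 4*((-2 - 5) + 3) = 4*(-7 + 3) = 4*(-4) = -16)
R(G) = -19 (R(G) = -3 - 16 = -19)
(-1318 + (-77*27 - 103))*(E(208, 74) + R(-7)*55) = (-1318 + (-77*27 - 103))*(19 - 19*55) = (-1318 + (-2079 - 103))*(19 - 1045) = (-1318 - 2182)*(-1026) = -3500*(-1026) = 3591000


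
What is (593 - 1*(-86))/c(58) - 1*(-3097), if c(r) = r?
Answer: 180305/58 ≈ 3108.7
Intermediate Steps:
(593 - 1*(-86))/c(58) - 1*(-3097) = (593 - 1*(-86))/58 - 1*(-3097) = (593 + 86)*(1/58) + 3097 = 679*(1/58) + 3097 = 679/58 + 3097 = 180305/58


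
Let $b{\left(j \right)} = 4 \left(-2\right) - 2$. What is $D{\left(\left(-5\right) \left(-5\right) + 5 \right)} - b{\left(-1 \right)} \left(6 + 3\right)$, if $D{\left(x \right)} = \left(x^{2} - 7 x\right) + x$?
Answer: $810$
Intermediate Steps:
$b{\left(j \right)} = -10$ ($b{\left(j \right)} = -8 - 2 = -10$)
$D{\left(x \right)} = x^{2} - 6 x$
$D{\left(\left(-5\right) \left(-5\right) + 5 \right)} - b{\left(-1 \right)} \left(6 + 3\right) = \left(\left(-5\right) \left(-5\right) + 5\right) \left(-6 + \left(\left(-5\right) \left(-5\right) + 5\right)\right) - - 10 \left(6 + 3\right) = \left(25 + 5\right) \left(-6 + \left(25 + 5\right)\right) - \left(-10\right) 9 = 30 \left(-6 + 30\right) - -90 = 30 \cdot 24 + 90 = 720 + 90 = 810$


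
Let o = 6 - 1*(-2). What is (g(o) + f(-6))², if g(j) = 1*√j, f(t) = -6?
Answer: 44 - 24*√2 ≈ 10.059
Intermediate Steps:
o = 8 (o = 6 + 2 = 8)
g(j) = √j
(g(o) + f(-6))² = (√8 - 6)² = (2*√2 - 6)² = (-6 + 2*√2)²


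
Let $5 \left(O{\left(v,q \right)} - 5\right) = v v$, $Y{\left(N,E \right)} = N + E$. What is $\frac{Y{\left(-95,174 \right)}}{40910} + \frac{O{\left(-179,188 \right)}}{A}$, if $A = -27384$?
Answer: $- \frac{65050169}{280069860} \approx -0.23226$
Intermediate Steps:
$Y{\left(N,E \right)} = E + N$
$O{\left(v,q \right)} = 5 + \frac{v^{2}}{5}$ ($O{\left(v,q \right)} = 5 + \frac{v v}{5} = 5 + \frac{v^{2}}{5}$)
$\frac{Y{\left(-95,174 \right)}}{40910} + \frac{O{\left(-179,188 \right)}}{A} = \frac{174 - 95}{40910} + \frac{5 + \frac{\left(-179\right)^{2}}{5}}{-27384} = 79 \cdot \frac{1}{40910} + \left(5 + \frac{1}{5} \cdot 32041\right) \left(- \frac{1}{27384}\right) = \frac{79}{40910} + \left(5 + \frac{32041}{5}\right) \left(- \frac{1}{27384}\right) = \frac{79}{40910} + \frac{32066}{5} \left(- \frac{1}{27384}\right) = \frac{79}{40910} - \frac{16033}{68460} = - \frac{65050169}{280069860}$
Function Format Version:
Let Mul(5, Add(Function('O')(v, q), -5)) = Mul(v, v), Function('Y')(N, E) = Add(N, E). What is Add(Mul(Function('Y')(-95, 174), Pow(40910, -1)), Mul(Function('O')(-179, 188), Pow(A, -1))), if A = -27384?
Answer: Rational(-65050169, 280069860) ≈ -0.23226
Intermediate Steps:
Function('Y')(N, E) = Add(E, N)
Function('O')(v, q) = Add(5, Mul(Rational(1, 5), Pow(v, 2))) (Function('O')(v, q) = Add(5, Mul(Rational(1, 5), Mul(v, v))) = Add(5, Mul(Rational(1, 5), Pow(v, 2))))
Add(Mul(Function('Y')(-95, 174), Pow(40910, -1)), Mul(Function('O')(-179, 188), Pow(A, -1))) = Add(Mul(Add(174, -95), Pow(40910, -1)), Mul(Add(5, Mul(Rational(1, 5), Pow(-179, 2))), Pow(-27384, -1))) = Add(Mul(79, Rational(1, 40910)), Mul(Add(5, Mul(Rational(1, 5), 32041)), Rational(-1, 27384))) = Add(Rational(79, 40910), Mul(Add(5, Rational(32041, 5)), Rational(-1, 27384))) = Add(Rational(79, 40910), Mul(Rational(32066, 5), Rational(-1, 27384))) = Add(Rational(79, 40910), Rational(-16033, 68460)) = Rational(-65050169, 280069860)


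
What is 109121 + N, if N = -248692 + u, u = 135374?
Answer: -4197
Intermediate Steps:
N = -113318 (N = -248692 + 135374 = -113318)
109121 + N = 109121 - 113318 = -4197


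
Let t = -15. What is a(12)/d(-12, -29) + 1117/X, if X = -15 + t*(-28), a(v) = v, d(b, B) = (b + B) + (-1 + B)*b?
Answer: 361183/129195 ≈ 2.7956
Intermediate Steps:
d(b, B) = B + b + b*(-1 + B) (d(b, B) = (B + b) + b*(-1 + B) = B + b + b*(-1 + B))
X = 405 (X = -15 - 15*(-28) = -15 + 420 = 405)
a(12)/d(-12, -29) + 1117/X = 12/((-29*(1 - 12))) + 1117/405 = 12/((-29*(-11))) + 1117*(1/405) = 12/319 + 1117/405 = 361183/129195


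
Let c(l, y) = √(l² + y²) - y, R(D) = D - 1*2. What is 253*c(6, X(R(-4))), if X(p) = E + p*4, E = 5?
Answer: 4807 + 253*√397 ≈ 9848.0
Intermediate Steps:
R(D) = -2 + D (R(D) = D - 2 = -2 + D)
X(p) = 5 + 4*p (X(p) = 5 + p*4 = 5 + 4*p)
253*c(6, X(R(-4))) = 253*(√(6² + (5 + 4*(-2 - 4))²) - (5 + 4*(-2 - 4))) = 253*(√(36 + (5 + 4*(-6))²) - (5 + 4*(-6))) = 253*(√(36 + (5 - 24)²) - (5 - 24)) = 253*(√(36 + (-19)²) - 1*(-19)) = 253*(√(36 + 361) + 19) = 253*(√397 + 19) = 253*(19 + √397) = 4807 + 253*√397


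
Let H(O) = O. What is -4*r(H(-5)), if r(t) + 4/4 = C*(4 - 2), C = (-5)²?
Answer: -196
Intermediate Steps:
C = 25
r(t) = 49 (r(t) = -1 + 25*(4 - 2) = -1 + 25*2 = -1 + 50 = 49)
-4*r(H(-5)) = -4*49 = -196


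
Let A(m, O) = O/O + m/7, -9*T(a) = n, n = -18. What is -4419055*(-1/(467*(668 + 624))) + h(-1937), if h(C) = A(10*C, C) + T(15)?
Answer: -11643556651/4223548 ≈ -2756.8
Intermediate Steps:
T(a) = 2 (T(a) = -⅑*(-18) = 2)
A(m, O) = 1 + m/7 (A(m, O) = 1 + m*(⅐) = 1 + m/7)
h(C) = 3 + 10*C/7 (h(C) = (1 + (10*C)/7) + 2 = (1 + 10*C/7) + 2 = 3 + 10*C/7)
-4419055*(-1/(467*(668 + 624))) + h(-1937) = -4419055*(-1/(467*(668 + 624))) + (3 + (10/7)*(-1937)) = -4419055/(1292*(-467)) + (3 - 19370/7) = -4419055/(-603364) - 19349/7 = -4419055*(-1/603364) - 19349/7 = 4419055/603364 - 19349/7 = -11643556651/4223548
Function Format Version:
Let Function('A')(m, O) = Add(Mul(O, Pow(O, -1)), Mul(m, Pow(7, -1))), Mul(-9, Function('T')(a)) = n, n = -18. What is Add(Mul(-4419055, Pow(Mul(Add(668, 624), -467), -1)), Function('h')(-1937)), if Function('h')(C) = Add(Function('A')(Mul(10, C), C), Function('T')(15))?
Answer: Rational(-11643556651, 4223548) ≈ -2756.8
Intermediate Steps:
Function('T')(a) = 2 (Function('T')(a) = Mul(Rational(-1, 9), -18) = 2)
Function('A')(m, O) = Add(1, Mul(Rational(1, 7), m)) (Function('A')(m, O) = Add(1, Mul(m, Rational(1, 7))) = Add(1, Mul(Rational(1, 7), m)))
Function('h')(C) = Add(3, Mul(Rational(10, 7), C)) (Function('h')(C) = Add(Add(1, Mul(Rational(1, 7), Mul(10, C))), 2) = Add(Add(1, Mul(Rational(10, 7), C)), 2) = Add(3, Mul(Rational(10, 7), C)))
Add(Mul(-4419055, Pow(Mul(Add(668, 624), -467), -1)), Function('h')(-1937)) = Add(Mul(-4419055, Pow(Mul(Add(668, 624), -467), -1)), Add(3, Mul(Rational(10, 7), -1937))) = Add(Mul(-4419055, Pow(Mul(1292, -467), -1)), Add(3, Rational(-19370, 7))) = Add(Mul(-4419055, Pow(-603364, -1)), Rational(-19349, 7)) = Add(Mul(-4419055, Rational(-1, 603364)), Rational(-19349, 7)) = Add(Rational(4419055, 603364), Rational(-19349, 7)) = Rational(-11643556651, 4223548)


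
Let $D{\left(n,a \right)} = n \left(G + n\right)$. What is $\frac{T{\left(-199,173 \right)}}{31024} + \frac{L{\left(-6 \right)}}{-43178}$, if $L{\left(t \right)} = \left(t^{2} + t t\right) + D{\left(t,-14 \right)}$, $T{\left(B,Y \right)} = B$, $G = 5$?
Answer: $- \frac{5506147}{669777136} \approx -0.0082209$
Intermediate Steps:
$D{\left(n,a \right)} = n \left(5 + n\right)$
$L{\left(t \right)} = 2 t^{2} + t \left(5 + t\right)$ ($L{\left(t \right)} = \left(t^{2} + t t\right) + t \left(5 + t\right) = \left(t^{2} + t^{2}\right) + t \left(5 + t\right) = 2 t^{2} + t \left(5 + t\right)$)
$\frac{T{\left(-199,173 \right)}}{31024} + \frac{L{\left(-6 \right)}}{-43178} = - \frac{199}{31024} + \frac{\left(-6\right) \left(5 + 3 \left(-6\right)\right)}{-43178} = \left(-199\right) \frac{1}{31024} + - 6 \left(5 - 18\right) \left(- \frac{1}{43178}\right) = - \frac{199}{31024} + \left(-6\right) \left(-13\right) \left(- \frac{1}{43178}\right) = - \frac{199}{31024} + 78 \left(- \frac{1}{43178}\right) = - \frac{199}{31024} - \frac{39}{21589} = - \frac{5506147}{669777136}$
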